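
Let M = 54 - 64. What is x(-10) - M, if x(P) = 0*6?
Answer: 10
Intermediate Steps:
M = -10
x(P) = 0
x(-10) - M = 0 - 1*(-10) = 0 + 10 = 10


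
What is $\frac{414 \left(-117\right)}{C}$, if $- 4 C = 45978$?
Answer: $\frac{32292}{7663} \approx 4.214$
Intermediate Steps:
$C = - \frac{22989}{2}$ ($C = \left(- \frac{1}{4}\right) 45978 = - \frac{22989}{2} \approx -11495.0$)
$\frac{414 \left(-117\right)}{C} = \frac{414 \left(-117\right)}{- \frac{22989}{2}} = \left(-48438\right) \left(- \frac{2}{22989}\right) = \frac{32292}{7663}$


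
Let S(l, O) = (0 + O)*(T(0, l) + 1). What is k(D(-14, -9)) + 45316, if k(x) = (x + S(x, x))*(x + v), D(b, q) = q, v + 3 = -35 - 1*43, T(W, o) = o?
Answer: 39646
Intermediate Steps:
v = -81 (v = -3 + (-35 - 1*43) = -3 + (-35 - 43) = -3 - 78 = -81)
S(l, O) = O*(1 + l) (S(l, O) = (0 + O)*(l + 1) = O*(1 + l))
k(x) = (-81 + x)*(x + x*(1 + x)) (k(x) = (x + x*(1 + x))*(x - 81) = (x + x*(1 + x))*(-81 + x) = (-81 + x)*(x + x*(1 + x)))
k(D(-14, -9)) + 45316 = -9*(-162 + (-9)**2 - 79*(-9)) + 45316 = -9*(-162 + 81 + 711) + 45316 = -9*630 + 45316 = -5670 + 45316 = 39646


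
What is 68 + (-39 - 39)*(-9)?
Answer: 770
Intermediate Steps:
68 + (-39 - 39)*(-9) = 68 - 78*(-9) = 68 + 702 = 770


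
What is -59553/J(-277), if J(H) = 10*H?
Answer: 59553/2770 ≈ 21.499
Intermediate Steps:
-59553/J(-277) = -59553/(10*(-277)) = -59553/(-2770) = -59553*(-1/2770) = 59553/2770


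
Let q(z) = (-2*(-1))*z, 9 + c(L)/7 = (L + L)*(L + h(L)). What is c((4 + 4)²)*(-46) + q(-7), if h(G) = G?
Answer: -5272764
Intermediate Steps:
c(L) = -63 + 28*L² (c(L) = -63 + 7*((L + L)*(L + L)) = -63 + 7*((2*L)*(2*L)) = -63 + 7*(4*L²) = -63 + 28*L²)
q(z) = 2*z
c((4 + 4)²)*(-46) + q(-7) = (-63 + 28*((4 + 4)²)²)*(-46) + 2*(-7) = (-63 + 28*(8²)²)*(-46) - 14 = (-63 + 28*64²)*(-46) - 14 = (-63 + 28*4096)*(-46) - 14 = (-63 + 114688)*(-46) - 14 = 114625*(-46) - 14 = -5272750 - 14 = -5272764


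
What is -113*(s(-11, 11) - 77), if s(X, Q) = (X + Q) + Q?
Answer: 7458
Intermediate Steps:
s(X, Q) = X + 2*Q (s(X, Q) = (Q + X) + Q = X + 2*Q)
-113*(s(-11, 11) - 77) = -113*((-11 + 2*11) - 77) = -113*((-11 + 22) - 77) = -113*(11 - 77) = -113*(-66) = 7458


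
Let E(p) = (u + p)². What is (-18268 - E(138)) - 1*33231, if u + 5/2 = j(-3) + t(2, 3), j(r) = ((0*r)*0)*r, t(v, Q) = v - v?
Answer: -279437/4 ≈ -69859.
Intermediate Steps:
t(v, Q) = 0
j(r) = 0 (j(r) = (0*0)*r = 0*r = 0)
u = -5/2 (u = -5/2 + (0 + 0) = -5/2 + 0 = -5/2 ≈ -2.5000)
E(p) = (-5/2 + p)²
(-18268 - E(138)) - 1*33231 = (-18268 - (-5 + 2*138)²/4) - 1*33231 = (-18268 - (-5 + 276)²/4) - 33231 = (-18268 - 271²/4) - 33231 = (-18268 - 73441/4) - 33231 = -146513/4 - 33231 = -279437/4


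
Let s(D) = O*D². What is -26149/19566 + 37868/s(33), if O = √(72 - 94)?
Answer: -26149/19566 - 18934*I*√22/11979 ≈ -1.3365 - 7.4137*I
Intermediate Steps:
O = I*√22 (O = √(-22) = I*√22 ≈ 4.6904*I)
s(D) = I*√22*D² (s(D) = (I*√22)*D² = I*√22*D²)
-26149/19566 + 37868/s(33) = -26149/19566 + 37868/((I*√22*33²)) = -26149*1/19566 + 37868/((I*√22*1089)) = -26149/19566 + 37868/((1089*I*√22)) = -26149/19566 + 37868*(-I*√22/23958) = -26149/19566 - 18934*I*√22/11979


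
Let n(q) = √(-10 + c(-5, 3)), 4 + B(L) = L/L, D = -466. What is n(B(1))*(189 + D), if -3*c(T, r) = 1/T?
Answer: -277*I*√2235/15 ≈ -873.03*I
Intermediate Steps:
c(T, r) = -1/(3*T)
B(L) = -3 (B(L) = -4 + L/L = -4 + 1 = -3)
n(q) = I*√2235/15 (n(q) = √(-10 - ⅓/(-5)) = √(-10 - ⅓*(-⅕)) = √(-10 + 1/15) = √(-149/15) = I*√2235/15)
n(B(1))*(189 + D) = (I*√2235/15)*(189 - 466) = (I*√2235/15)*(-277) = -277*I*√2235/15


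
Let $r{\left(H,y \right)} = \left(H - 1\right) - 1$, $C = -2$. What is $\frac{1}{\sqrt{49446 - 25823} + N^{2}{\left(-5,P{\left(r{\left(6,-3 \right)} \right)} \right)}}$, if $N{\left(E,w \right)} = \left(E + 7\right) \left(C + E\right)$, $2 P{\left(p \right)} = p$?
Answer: $\frac{196}{14793} - \frac{\sqrt{23623}}{14793} \approx 0.0028596$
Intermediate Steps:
$r{\left(H,y \right)} = -2 + H$ ($r{\left(H,y \right)} = \left(-1 + H\right) - 1 = -2 + H$)
$P{\left(p \right)} = \frac{p}{2}$
$N{\left(E,w \right)} = \left(-2 + E\right) \left(7 + E\right)$ ($N{\left(E,w \right)} = \left(E + 7\right) \left(-2 + E\right) = \left(7 + E\right) \left(-2 + E\right) = \left(-2 + E\right) \left(7 + E\right)$)
$\frac{1}{\sqrt{49446 - 25823} + N^{2}{\left(-5,P{\left(r{\left(6,-3 \right)} \right)} \right)}} = \frac{1}{\sqrt{49446 - 25823} + \left(-14 + \left(-5\right)^{2} + 5 \left(-5\right)\right)^{2}} = \frac{1}{\sqrt{23623} + \left(-14 + 25 - 25\right)^{2}} = \frac{1}{\sqrt{23623} + \left(-14\right)^{2}} = \frac{1}{\sqrt{23623} + 196} = \frac{1}{196 + \sqrt{23623}}$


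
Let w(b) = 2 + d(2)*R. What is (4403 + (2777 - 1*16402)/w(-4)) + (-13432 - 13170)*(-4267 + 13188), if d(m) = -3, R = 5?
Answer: -3085042882/13 ≈ -2.3731e+8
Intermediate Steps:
w(b) = -13 (w(b) = 2 - 3*5 = 2 - 15 = -13)
(4403 + (2777 - 1*16402)/w(-4)) + (-13432 - 13170)*(-4267 + 13188) = (4403 + (2777 - 1*16402)/(-13)) + (-13432 - 13170)*(-4267 + 13188) = (4403 + (2777 - 16402)*(-1/13)) - 26602*8921 = (4403 - 13625*(-1/13)) - 237316442 = (4403 + 13625/13) - 237316442 = 70864/13 - 237316442 = -3085042882/13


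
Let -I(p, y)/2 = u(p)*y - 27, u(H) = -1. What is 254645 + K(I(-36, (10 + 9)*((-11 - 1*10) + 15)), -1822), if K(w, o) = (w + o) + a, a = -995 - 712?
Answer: 250942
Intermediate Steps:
a = -1707
I(p, y) = 54 + 2*y (I(p, y) = -2*(-y - 27) = -2*(-27 - y) = 54 + 2*y)
K(w, o) = -1707 + o + w (K(w, o) = (w + o) - 1707 = (o + w) - 1707 = -1707 + o + w)
254645 + K(I(-36, (10 + 9)*((-11 - 1*10) + 15)), -1822) = 254645 + (-1707 - 1822 + (54 + 2*((10 + 9)*((-11 - 1*10) + 15)))) = 254645 + (-1707 - 1822 + (54 + 2*(19*((-11 - 10) + 15)))) = 254645 + (-1707 - 1822 + (54 + 2*(19*(-21 + 15)))) = 254645 + (-1707 - 1822 + (54 + 2*(19*(-6)))) = 254645 + (-1707 - 1822 + (54 + 2*(-114))) = 254645 + (-1707 - 1822 + (54 - 228)) = 254645 + (-1707 - 1822 - 174) = 254645 - 3703 = 250942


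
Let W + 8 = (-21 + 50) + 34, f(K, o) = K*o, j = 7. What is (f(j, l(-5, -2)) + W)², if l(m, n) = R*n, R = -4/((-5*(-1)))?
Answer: 109561/25 ≈ 4382.4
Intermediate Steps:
R = -⅘ (R = -4/5 = -4*⅕ = -⅘ ≈ -0.80000)
l(m, n) = -4*n/5
W = 55 (W = -8 + ((-21 + 50) + 34) = -8 + (29 + 34) = -8 + 63 = 55)
(f(j, l(-5, -2)) + W)² = (7*(-⅘*(-2)) + 55)² = (7*(8/5) + 55)² = (56/5 + 55)² = (331/5)² = 109561/25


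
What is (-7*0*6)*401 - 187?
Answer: -187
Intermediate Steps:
(-7*0*6)*401 - 187 = (0*6)*401 - 187 = 0*401 - 187 = 0 - 187 = -187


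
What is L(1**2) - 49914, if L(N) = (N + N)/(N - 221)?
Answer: -5490541/110 ≈ -49914.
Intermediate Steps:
L(N) = 2*N/(-221 + N) (L(N) = (2*N)/(-221 + N) = 2*N/(-221 + N))
L(1**2) - 49914 = 2*1**2/(-221 + 1**2) - 49914 = 2*1/(-221 + 1) - 49914 = 2*1/(-220) - 49914 = 2*1*(-1/220) - 49914 = -1/110 - 49914 = -5490541/110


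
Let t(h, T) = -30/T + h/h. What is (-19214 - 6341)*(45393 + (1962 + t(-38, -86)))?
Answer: -52038234265/43 ≈ -1.2102e+9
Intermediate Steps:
t(h, T) = 1 - 30/T (t(h, T) = -30/T + 1 = 1 - 30/T)
(-19214 - 6341)*(45393 + (1962 + t(-38, -86))) = (-19214 - 6341)*(45393 + (1962 + (-30 - 86)/(-86))) = -25555*(45393 + (1962 - 1/86*(-116))) = -25555*(45393 + (1962 + 58/43)) = -25555*(45393 + 84424/43) = -25555*2036323/43 = -52038234265/43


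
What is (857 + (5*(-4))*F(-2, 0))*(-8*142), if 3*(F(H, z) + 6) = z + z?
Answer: -1109872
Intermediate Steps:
F(H, z) = -6 + 2*z/3 (F(H, z) = -6 + (z + z)/3 = -6 + (2*z)/3 = -6 + 2*z/3)
(857 + (5*(-4))*F(-2, 0))*(-8*142) = (857 + (5*(-4))*(-6 + (2/3)*0))*(-8*142) = (857 - 20*(-6 + 0))*(-1136) = (857 - 20*(-6))*(-1136) = (857 + 120)*(-1136) = 977*(-1136) = -1109872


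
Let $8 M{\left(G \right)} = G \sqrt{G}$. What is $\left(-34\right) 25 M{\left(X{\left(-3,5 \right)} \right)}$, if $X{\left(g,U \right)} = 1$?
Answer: $- \frac{425}{4} \approx -106.25$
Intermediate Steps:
$M{\left(G \right)} = \frac{G^{\frac{3}{2}}}{8}$ ($M{\left(G \right)} = \frac{G \sqrt{G}}{8} = \frac{G^{\frac{3}{2}}}{8}$)
$\left(-34\right) 25 M{\left(X{\left(-3,5 \right)} \right)} = \left(-34\right) 25 \frac{1^{\frac{3}{2}}}{8} = - 850 \cdot \frac{1}{8} \cdot 1 = \left(-850\right) \frac{1}{8} = - \frac{425}{4}$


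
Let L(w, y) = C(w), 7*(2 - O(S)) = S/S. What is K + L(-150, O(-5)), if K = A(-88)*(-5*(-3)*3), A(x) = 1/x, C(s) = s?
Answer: -13245/88 ≈ -150.51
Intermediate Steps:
O(S) = 13/7 (O(S) = 2 - S/(7*S) = 2 - ⅐*1 = 2 - ⅐ = 13/7)
L(w, y) = w
K = -45/88 (K = (-5*(-3)*3)/(-88) = -15*3/88 = -1/88*45 = -45/88 ≈ -0.51136)
K + L(-150, O(-5)) = -45/88 - 150 = -13245/88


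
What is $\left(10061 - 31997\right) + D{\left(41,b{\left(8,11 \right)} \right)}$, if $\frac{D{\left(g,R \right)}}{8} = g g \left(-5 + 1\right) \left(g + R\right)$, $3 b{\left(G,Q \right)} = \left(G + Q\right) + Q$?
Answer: $-2765328$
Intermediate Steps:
$b{\left(G,Q \right)} = \frac{G}{3} + \frac{2 Q}{3}$ ($b{\left(G,Q \right)} = \frac{\left(G + Q\right) + Q}{3} = \frac{G + 2 Q}{3} = \frac{G}{3} + \frac{2 Q}{3}$)
$D{\left(g,R \right)} = 8 g^{2} \left(- 4 R - 4 g\right)$ ($D{\left(g,R \right)} = 8 g g \left(-5 + 1\right) \left(g + R\right) = 8 g^{2} \left(- 4 \left(R + g\right)\right) = 8 g^{2} \left(- 4 R - 4 g\right)$)
$\left(10061 - 31997\right) + D{\left(41,b{\left(8,11 \right)} \right)} = \left(10061 - 31997\right) + 32 \cdot 41^{2} \left(- (\frac{1}{3} \cdot 8 + \frac{2}{3} \cdot 11) - 41\right) = -21936 + 32 \cdot 1681 \left(- (\frac{8}{3} + \frac{22}{3}) - 41\right) = -21936 + 32 \cdot 1681 \left(\left(-1\right) 10 - 41\right) = -21936 + 32 \cdot 1681 \left(-10 - 41\right) = -21936 + 32 \cdot 1681 \left(-51\right) = -21936 - 2743392 = -2765328$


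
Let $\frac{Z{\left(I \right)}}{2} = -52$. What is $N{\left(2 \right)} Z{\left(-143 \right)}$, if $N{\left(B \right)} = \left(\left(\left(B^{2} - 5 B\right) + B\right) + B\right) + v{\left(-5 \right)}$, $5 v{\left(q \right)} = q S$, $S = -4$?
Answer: $-208$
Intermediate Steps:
$Z{\left(I \right)} = -104$ ($Z{\left(I \right)} = 2 \left(-52\right) = -104$)
$v{\left(q \right)} = - \frac{4 q}{5}$ ($v{\left(q \right)} = \frac{q \left(-4\right)}{5} = \frac{\left(-4\right) q}{5} = - \frac{4 q}{5}$)
$N{\left(B \right)} = 4 + B^{2} - 3 B$ ($N{\left(B \right)} = \left(\left(\left(B^{2} - 5 B\right) + B\right) + B\right) - -4 = \left(\left(B^{2} - 4 B\right) + B\right) + 4 = \left(B^{2} - 3 B\right) + 4 = 4 + B^{2} - 3 B$)
$N{\left(2 \right)} Z{\left(-143 \right)} = \left(4 + 2^{2} - 6\right) \left(-104\right) = \left(4 + 4 - 6\right) \left(-104\right) = 2 \left(-104\right) = -208$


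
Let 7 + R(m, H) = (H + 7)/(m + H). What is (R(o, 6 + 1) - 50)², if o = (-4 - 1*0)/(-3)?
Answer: 1912689/625 ≈ 3060.3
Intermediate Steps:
o = 4/3 (o = (-4 + 0)*(-⅓) = -4*(-⅓) = 4/3 ≈ 1.3333)
R(m, H) = -7 + (7 + H)/(H + m) (R(m, H) = -7 + (H + 7)/(m + H) = -7 + (7 + H)/(H + m))
(R(o, 6 + 1) - 50)² = ((7 - 7*4/3 - 6*(6 + 1))/((6 + 1) + 4/3) - 50)² = ((7 - 28/3 - 6*7)/(7 + 4/3) - 50)² = ((7 - 28/3 - 42)/(25/3) - 50)² = ((3/25)*(-133/3) - 50)² = (-133/25 - 50)² = (-1383/25)² = 1912689/625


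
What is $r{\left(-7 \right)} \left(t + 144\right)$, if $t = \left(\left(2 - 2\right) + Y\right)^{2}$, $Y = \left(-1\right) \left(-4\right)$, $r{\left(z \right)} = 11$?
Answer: $1760$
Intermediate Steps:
$Y = 4$
$t = 16$ ($t = \left(\left(2 - 2\right) + 4\right)^{2} = \left(0 + 4\right)^{2} = 4^{2} = 16$)
$r{\left(-7 \right)} \left(t + 144\right) = 11 \left(16 + 144\right) = 11 \cdot 160 = 1760$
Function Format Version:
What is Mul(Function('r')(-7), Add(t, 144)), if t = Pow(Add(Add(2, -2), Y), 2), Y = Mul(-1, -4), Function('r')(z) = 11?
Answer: 1760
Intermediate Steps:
Y = 4
t = 16 (t = Pow(Add(Add(2, -2), 4), 2) = Pow(Add(0, 4), 2) = Pow(4, 2) = 16)
Mul(Function('r')(-7), Add(t, 144)) = Mul(11, Add(16, 144)) = Mul(11, 160) = 1760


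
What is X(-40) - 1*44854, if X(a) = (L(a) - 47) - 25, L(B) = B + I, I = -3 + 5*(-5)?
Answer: -44994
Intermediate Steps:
I = -28 (I = -3 - 25 = -28)
L(B) = -28 + B (L(B) = B - 28 = -28 + B)
X(a) = -100 + a (X(a) = ((-28 + a) - 47) - 25 = (-75 + a) - 25 = -100 + a)
X(-40) - 1*44854 = (-100 - 40) - 1*44854 = -140 - 44854 = -44994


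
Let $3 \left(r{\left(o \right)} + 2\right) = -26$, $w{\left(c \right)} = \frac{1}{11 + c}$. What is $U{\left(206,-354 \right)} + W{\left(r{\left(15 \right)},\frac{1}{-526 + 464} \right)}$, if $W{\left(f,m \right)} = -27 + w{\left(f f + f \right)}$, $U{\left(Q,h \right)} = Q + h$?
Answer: $- \frac{179716}{1027} \approx -174.99$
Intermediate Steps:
$r{\left(o \right)} = - \frac{32}{3}$ ($r{\left(o \right)} = -2 + \frac{1}{3} \left(-26\right) = -2 - \frac{26}{3} = - \frac{32}{3}$)
$W{\left(f,m \right)} = -27 + \frac{1}{11 + f + f^{2}}$ ($W{\left(f,m \right)} = -27 + \frac{1}{11 + \left(f f + f\right)} = -27 + \frac{1}{11 + \left(f^{2} + f\right)} = -27 + \frac{1}{11 + \left(f + f^{2}\right)} = -27 + \frac{1}{11 + f + f^{2}}$)
$U{\left(206,-354 \right)} + W{\left(r{\left(15 \right)},\frac{1}{-526 + 464} \right)} = \left(206 - 354\right) - \left(27 - \frac{1}{11 - \frac{32 \left(1 - \frac{32}{3}\right)}{3}}\right) = -148 - \left(27 - \frac{1}{11 - - \frac{928}{9}}\right) = -148 - \left(27 - \frac{1}{11 + \frac{928}{9}}\right) = -148 - \left(27 - \frac{1}{\frac{1027}{9}}\right) = -148 + \left(-27 + \frac{9}{1027}\right) = -148 - \frac{27720}{1027} = - \frac{179716}{1027}$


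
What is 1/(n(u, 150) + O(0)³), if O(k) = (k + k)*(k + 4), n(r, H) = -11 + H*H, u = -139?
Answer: 1/22489 ≈ 4.4466e-5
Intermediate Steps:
n(r, H) = -11 + H²
O(k) = 2*k*(4 + k) (O(k) = (2*k)*(4 + k) = 2*k*(4 + k))
1/(n(u, 150) + O(0)³) = 1/((-11 + 150²) + (2*0*(4 + 0))³) = 1/((-11 + 22500) + (2*0*4)³) = 1/(22489 + 0³) = 1/(22489 + 0) = 1/22489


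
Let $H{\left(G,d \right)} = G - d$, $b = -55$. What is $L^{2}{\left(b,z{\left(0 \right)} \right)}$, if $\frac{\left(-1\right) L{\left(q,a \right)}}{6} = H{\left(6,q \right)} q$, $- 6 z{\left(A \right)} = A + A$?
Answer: $405216900$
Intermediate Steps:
$z{\left(A \right)} = - \frac{A}{3}$ ($z{\left(A \right)} = - \frac{A + A}{6} = - \frac{2 A}{6} = - \frac{A}{3}$)
$L{\left(q,a \right)} = - 6 q \left(6 - q\right)$ ($L{\left(q,a \right)} = - 6 \left(6 - q\right) q = - 6 q \left(6 - q\right)$)
$L^{2}{\left(b,z{\left(0 \right)} \right)} = \left(6 \left(-55\right) \left(-6 - 55\right)\right)^{2} = \left(6 \left(-55\right) \left(-61\right)\right)^{2} = 20130^{2} = 405216900$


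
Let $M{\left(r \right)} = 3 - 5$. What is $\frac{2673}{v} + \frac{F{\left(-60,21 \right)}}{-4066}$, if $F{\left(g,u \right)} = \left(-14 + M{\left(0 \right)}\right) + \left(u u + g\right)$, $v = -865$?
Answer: $- \frac{11184143}{3517090} \approx -3.1799$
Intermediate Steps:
$M{\left(r \right)} = -2$
$F{\left(g,u \right)} = -16 + g + u^{2}$ ($F{\left(g,u \right)} = \left(-14 - 2\right) + \left(u u + g\right) = -16 + \left(u^{2} + g\right) = -16 + \left(g + u^{2}\right) = -16 + g + u^{2}$)
$\frac{2673}{v} + \frac{F{\left(-60,21 \right)}}{-4066} = \frac{2673}{-865} + \frac{-16 - 60 + 21^{2}}{-4066} = 2673 \left(- \frac{1}{865}\right) + \left(-16 - 60 + 441\right) \left(- \frac{1}{4066}\right) = - \frac{2673}{865} + 365 \left(- \frac{1}{4066}\right) = - \frac{2673}{865} - \frac{365}{4066} = - \frac{11184143}{3517090}$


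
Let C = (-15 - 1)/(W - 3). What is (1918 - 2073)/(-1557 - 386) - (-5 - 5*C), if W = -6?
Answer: 244270/17487 ≈ 13.969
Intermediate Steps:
C = 16/9 (C = (-15 - 1)/(-6 - 3) = -16/(-9) = -16*(-⅑) = 16/9 ≈ 1.7778)
(1918 - 2073)/(-1557 - 386) - (-5 - 5*C) = (1918 - 2073)/(-1557 - 386) - (-5 - 5*16/9) = -155/(-1943) - (-5 - 80/9) = -155*(-1/1943) - 1*(-125/9) = 155/1943 + 125/9 = 244270/17487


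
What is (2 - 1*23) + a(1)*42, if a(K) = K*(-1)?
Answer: -63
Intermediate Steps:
a(K) = -K
(2 - 1*23) + a(1)*42 = (2 - 1*23) - 1*1*42 = (2 - 23) - 1*42 = -21 - 42 = -63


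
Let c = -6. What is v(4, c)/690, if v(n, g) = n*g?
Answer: -4/115 ≈ -0.034783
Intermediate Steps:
v(n, g) = g*n
v(4, c)/690 = -6*4/690 = -24*1/690 = -4/115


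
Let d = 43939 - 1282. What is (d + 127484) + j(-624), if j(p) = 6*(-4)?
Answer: 170117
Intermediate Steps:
j(p) = -24
d = 42657
(d + 127484) + j(-624) = (42657 + 127484) - 24 = 170141 - 24 = 170117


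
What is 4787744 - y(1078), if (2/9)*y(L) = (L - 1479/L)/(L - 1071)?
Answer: 72246187003/15092 ≈ 4.7870e+6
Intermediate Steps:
y(L) = 9*(L - 1479/L)/(2*(-1071 + L)) (y(L) = 9*((L - 1479/L)/(L - 1071))/2 = 9*((L - 1479/L)/(-1071 + L))/2 = 9*(L - 1479/L)/(2*(-1071 + L)))
4787744 - y(1078) = 4787744 - 9*(-1479 + 1078²)/(2*1078*(-1071 + 1078)) = 4787744 - 9*(-1479 + 1162084)/(2*1078*7) = 4787744 - 9*1160605/(2*1078*7) = 4787744 - 1*10445445/15092 = 4787744 - 10445445/15092 = 72246187003/15092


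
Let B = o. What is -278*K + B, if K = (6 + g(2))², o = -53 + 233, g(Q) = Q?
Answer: -17612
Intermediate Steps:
o = 180
B = 180
K = 64 (K = (6 + 2)² = 8² = 64)
-278*K + B = -278*64 + 180 = -17792 + 180 = -17612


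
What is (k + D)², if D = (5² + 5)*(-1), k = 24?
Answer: 36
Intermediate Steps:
D = -30 (D = (25 + 5)*(-1) = 30*(-1) = -30)
(k + D)² = (24 - 30)² = (-6)² = 36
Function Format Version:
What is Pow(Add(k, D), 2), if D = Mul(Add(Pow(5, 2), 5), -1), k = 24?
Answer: 36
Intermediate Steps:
D = -30 (D = Mul(Add(25, 5), -1) = Mul(30, -1) = -30)
Pow(Add(k, D), 2) = Pow(Add(24, -30), 2) = Pow(-6, 2) = 36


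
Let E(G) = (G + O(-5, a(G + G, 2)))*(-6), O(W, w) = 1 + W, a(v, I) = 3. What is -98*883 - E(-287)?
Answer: -88280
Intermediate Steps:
E(G) = 24 - 6*G (E(G) = (G + (1 - 5))*(-6) = (G - 4)*(-6) = (-4 + G)*(-6) = 24 - 6*G)
-98*883 - E(-287) = -98*883 - (24 - 6*(-287)) = -86534 - (24 + 1722) = -86534 - 1*1746 = -86534 - 1746 = -88280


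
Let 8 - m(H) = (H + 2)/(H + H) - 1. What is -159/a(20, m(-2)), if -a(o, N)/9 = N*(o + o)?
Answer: 53/1080 ≈ 0.049074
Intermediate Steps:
m(H) = 9 - (2 + H)/(2*H) (m(H) = 8 - ((H + 2)/(H + H) - 1) = 8 - ((2 + H)/((2*H)) - 1) = 8 - ((2 + H)*(1/(2*H)) - 1) = 8 - ((2 + H)/(2*H) - 1) = 8 - (-1 + (2 + H)/(2*H)) = 8 + (1 - (2 + H)/(2*H)) = 9 - (2 + H)/(2*H))
a(o, N) = -18*N*o (a(o, N) = -9*N*(o + o) = -9*N*2*o = -18*N*o)
-159/a(20, m(-2)) = -159*(-1/(360*(17/2 - 1/(-2)))) = -159*(-1/(360*(17/2 - 1*(-½)))) = -159*(-1/(360*(17/2 + ½))) = -159/((-18*9*20)) = -159/(-3240) = -159*(-1/3240) = 53/1080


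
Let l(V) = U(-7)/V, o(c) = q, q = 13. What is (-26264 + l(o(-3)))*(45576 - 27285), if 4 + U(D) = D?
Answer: -480410301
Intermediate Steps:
U(D) = -4 + D
o(c) = 13
l(V) = -11/V (l(V) = (-4 - 7)/V = -11/V)
(-26264 + l(o(-3)))*(45576 - 27285) = (-26264 - 11/13)*(45576 - 27285) = (-26264 - 11*1/13)*18291 = (-26264 - 11/13)*18291 = -341443/13*18291 = -480410301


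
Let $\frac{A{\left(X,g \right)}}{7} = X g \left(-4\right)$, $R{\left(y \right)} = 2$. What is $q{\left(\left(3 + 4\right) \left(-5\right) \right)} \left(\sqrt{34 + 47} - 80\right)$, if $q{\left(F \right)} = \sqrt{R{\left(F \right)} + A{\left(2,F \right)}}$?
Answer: $- 213 \sqrt{218} \approx -3144.9$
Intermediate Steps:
$A{\left(X,g \right)} = - 28 X g$ ($A{\left(X,g \right)} = 7 X g \left(-4\right) = 7 \left(- 4 X g\right) = - 28 X g$)
$q{\left(F \right)} = \sqrt{2 - 56 F}$
$q{\left(\left(3 + 4\right) \left(-5\right) \right)} \left(\sqrt{34 + 47} - 80\right) = \sqrt{2 - 56 \left(3 + 4\right) \left(-5\right)} \left(\sqrt{34 + 47} - 80\right) = \sqrt{2 - 56 \cdot 7 \left(-5\right)} \left(\sqrt{81} - 80\right) = \sqrt{2 - -1960} \left(9 - 80\right) = \sqrt{2 + 1960} \left(-71\right) = \sqrt{1962} \left(-71\right) = 3 \sqrt{218} \left(-71\right) = - 213 \sqrt{218}$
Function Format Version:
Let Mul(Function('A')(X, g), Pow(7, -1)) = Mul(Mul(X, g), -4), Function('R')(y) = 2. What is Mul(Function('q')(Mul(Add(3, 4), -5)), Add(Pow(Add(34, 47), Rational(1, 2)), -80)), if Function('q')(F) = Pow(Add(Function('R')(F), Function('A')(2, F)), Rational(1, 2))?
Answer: Mul(-213, Pow(218, Rational(1, 2))) ≈ -3144.9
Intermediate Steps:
Function('A')(X, g) = Mul(-28, X, g) (Function('A')(X, g) = Mul(7, Mul(Mul(X, g), -4)) = Mul(7, Mul(-4, X, g)) = Mul(-28, X, g))
Function('q')(F) = Pow(Add(2, Mul(-56, F)), Rational(1, 2)) (Function('q')(F) = Pow(Add(2, Mul(-28, 2, F)), Rational(1, 2)) = Pow(Add(2, Mul(-56, F)), Rational(1, 2)))
Mul(Function('q')(Mul(Add(3, 4), -5)), Add(Pow(Add(34, 47), Rational(1, 2)), -80)) = Mul(Pow(Add(2, Mul(-56, Mul(Add(3, 4), -5))), Rational(1, 2)), Add(Pow(Add(34, 47), Rational(1, 2)), -80)) = Mul(Pow(Add(2, Mul(-56, Mul(7, -5))), Rational(1, 2)), Add(Pow(81, Rational(1, 2)), -80)) = Mul(Pow(Add(2, Mul(-56, -35)), Rational(1, 2)), Add(9, -80)) = Mul(Pow(Add(2, 1960), Rational(1, 2)), -71) = Mul(Pow(1962, Rational(1, 2)), -71) = Mul(Mul(3, Pow(218, Rational(1, 2))), -71) = Mul(-213, Pow(218, Rational(1, 2)))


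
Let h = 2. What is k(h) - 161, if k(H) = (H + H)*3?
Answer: -149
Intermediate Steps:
k(H) = 6*H (k(H) = (2*H)*3 = 6*H)
k(h) - 161 = 6*2 - 161 = 12 - 161 = -149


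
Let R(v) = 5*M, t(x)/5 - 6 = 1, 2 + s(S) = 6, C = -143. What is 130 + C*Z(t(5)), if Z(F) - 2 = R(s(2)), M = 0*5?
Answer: -156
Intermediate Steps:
M = 0
s(S) = 4 (s(S) = -2 + 6 = 4)
t(x) = 35 (t(x) = 30 + 5*1 = 30 + 5 = 35)
R(v) = 0 (R(v) = 5*0 = 0)
Z(F) = 2 (Z(F) = 2 + 0 = 2)
130 + C*Z(t(5)) = 130 - 143*2 = 130 - 286 = -156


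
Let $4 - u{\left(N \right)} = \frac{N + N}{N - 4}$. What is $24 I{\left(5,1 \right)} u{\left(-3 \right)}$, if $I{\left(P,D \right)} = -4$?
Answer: $- \frac{2112}{7} \approx -301.71$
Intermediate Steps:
$u{\left(N \right)} = 4 - \frac{2 N}{-4 + N}$ ($u{\left(N \right)} = 4 - \frac{N + N}{N - 4} = 4 - \frac{2 N}{-4 + N}$)
$24 I{\left(5,1 \right)} u{\left(-3 \right)} = 24 \left(-4\right) \frac{2 \left(-8 - 3\right)}{-4 - 3} = - 96 \cdot 2 \frac{1}{-7} \left(-11\right) = - 96 \cdot 2 \left(- \frac{1}{7}\right) \left(-11\right) = \left(-96\right) \frac{22}{7} = - \frac{2112}{7}$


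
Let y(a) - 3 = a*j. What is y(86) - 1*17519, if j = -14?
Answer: -18720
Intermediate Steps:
y(a) = 3 - 14*a (y(a) = 3 + a*(-14) = 3 - 14*a)
y(86) - 1*17519 = (3 - 14*86) - 1*17519 = (3 - 1204) - 17519 = -1201 - 17519 = -18720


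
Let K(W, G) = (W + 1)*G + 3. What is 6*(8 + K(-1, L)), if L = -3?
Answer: 66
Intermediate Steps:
K(W, G) = 3 + G*(1 + W) (K(W, G) = (1 + W)*G + 3 = G*(1 + W) + 3 = 3 + G*(1 + W))
6*(8 + K(-1, L)) = 6*(8 + (3 - 3 - 3*(-1))) = 6*(8 + (3 - 3 + 3)) = 6*(8 + 3) = 6*11 = 66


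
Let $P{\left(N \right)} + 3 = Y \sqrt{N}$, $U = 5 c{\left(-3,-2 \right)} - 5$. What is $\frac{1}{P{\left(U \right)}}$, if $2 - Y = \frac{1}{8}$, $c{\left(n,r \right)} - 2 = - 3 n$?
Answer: $\frac{32}{1779} + \frac{100 \sqrt{2}}{1779} \approx 0.097482$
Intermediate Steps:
$c{\left(n,r \right)} = 2 - 3 n$
$Y = \frac{15}{8}$ ($Y = 2 - \frac{1}{8} = \frac{15}{8} \approx 1.875$)
$U = 50$ ($U = 5 \left(2 - -9\right) - 5 = 5 \left(2 + 9\right) - 5 = 5 \cdot 11 - 5 = 55 - 5 = 50$)
$P{\left(N \right)} = -3 + \frac{15 \sqrt{N}}{8}$
$\frac{1}{P{\left(U \right)}} = \frac{1}{-3 + \frac{15 \sqrt{50}}{8}} = \frac{1}{-3 + \frac{15 \cdot 5 \sqrt{2}}{8}} = \frac{1}{-3 + \frac{75 \sqrt{2}}{8}}$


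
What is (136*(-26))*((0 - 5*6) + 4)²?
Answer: -2390336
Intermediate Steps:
(136*(-26))*((0 - 5*6) + 4)² = -3536*((0 - 30) + 4)² = -3536*(-30 + 4)² = -3536*(-26)² = -3536*676 = -2390336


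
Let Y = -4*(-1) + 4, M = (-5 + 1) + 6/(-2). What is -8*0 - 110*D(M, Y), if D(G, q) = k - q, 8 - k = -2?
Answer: -220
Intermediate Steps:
k = 10 (k = 8 - 1*(-2) = 8 + 2 = 10)
M = -7 (M = -4 + 6*(-½) = -4 - 3 = -7)
Y = 8 (Y = 4 + 4 = 8)
D(G, q) = 10 - q
-8*0 - 110*D(M, Y) = -8*0 - 110*(10 - 1*8) = 0 - 110*(10 - 8) = 0 - 110*2 = 0 - 220 = -220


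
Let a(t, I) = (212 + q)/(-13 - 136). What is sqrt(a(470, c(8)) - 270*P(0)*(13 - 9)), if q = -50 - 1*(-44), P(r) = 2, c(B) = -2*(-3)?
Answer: I*sqrt(47984854)/149 ≈ 46.491*I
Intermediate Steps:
c(B) = 6
q = -6 (q = -50 + 44 = -6)
a(t, I) = -206/149 (a(t, I) = (212 - 6)/(-13 - 136) = 206/(-149) = 206*(-1/149) = -206/149)
sqrt(a(470, c(8)) - 270*P(0)*(13 - 9)) = sqrt(-206/149 - 540*(13 - 9)) = sqrt(-206/149 - 540*4) = sqrt(-206/149 - 270*8) = sqrt(-206/149 - 2160) = sqrt(-322046/149) = I*sqrt(47984854)/149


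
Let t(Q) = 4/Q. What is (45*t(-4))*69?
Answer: -3105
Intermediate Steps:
(45*t(-4))*69 = (45*(4/(-4)))*69 = (45*(4*(-¼)))*69 = (45*(-1))*69 = -45*69 = -3105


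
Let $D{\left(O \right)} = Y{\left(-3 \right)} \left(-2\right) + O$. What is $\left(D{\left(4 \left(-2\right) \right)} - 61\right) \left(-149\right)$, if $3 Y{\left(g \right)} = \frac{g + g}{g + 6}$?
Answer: $\frac{30247}{3} \approx 10082.0$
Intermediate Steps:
$Y{\left(g \right)} = \frac{2 g}{3 \left(6 + g\right)}$ ($Y{\left(g \right)} = \frac{\left(g + g\right) \frac{1}{g + 6}}{3} = \frac{2 g \frac{1}{6 + g}}{3} = \frac{2 g}{3 \left(6 + g\right)}$)
$D{\left(O \right)} = \frac{4}{3} + O$ ($D{\left(O \right)} = \frac{2}{3} \left(-3\right) \frac{1}{6 - 3} \left(-2\right) + O = \frac{2}{3} \left(-3\right) \frac{1}{3} \left(-2\right) + O = \left(- \frac{2}{3}\right) \left(-2\right) + O = \frac{4}{3} + O$)
$\left(D{\left(4 \left(-2\right) \right)} - 61\right) \left(-149\right) = \left(\left(\frac{4}{3} + 4 \left(-2\right)\right) - 61\right) \left(-149\right) = \left(\left(\frac{4}{3} - 8\right) - 61\right) \left(-149\right) = \left(- \frac{20}{3} - 61\right) \left(-149\right) = \left(- \frac{203}{3}\right) \left(-149\right) = \frac{30247}{3}$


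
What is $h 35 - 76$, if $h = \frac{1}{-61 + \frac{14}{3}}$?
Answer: $- \frac{12949}{169} \approx -76.621$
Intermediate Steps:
$h = - \frac{3}{169}$ ($h = \frac{1}{-61 + 14 \cdot \frac{1}{3}} = \frac{1}{-61 + \frac{14}{3}} = \frac{1}{- \frac{169}{3}} = - \frac{3}{169} \approx -0.017751$)
$h 35 - 76 = \left(- \frac{3}{169}\right) 35 - 76 = - \frac{105}{169} - 76 = - \frac{12949}{169}$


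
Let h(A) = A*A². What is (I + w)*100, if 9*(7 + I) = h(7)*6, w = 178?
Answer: 119900/3 ≈ 39967.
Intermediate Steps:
h(A) = A³
I = 665/3 (I = -7 + (7³*6)/9 = -7 + (343*6)/9 = -7 + (⅑)*2058 = -7 + 686/3 = 665/3 ≈ 221.67)
(I + w)*100 = (665/3 + 178)*100 = (1199/3)*100 = 119900/3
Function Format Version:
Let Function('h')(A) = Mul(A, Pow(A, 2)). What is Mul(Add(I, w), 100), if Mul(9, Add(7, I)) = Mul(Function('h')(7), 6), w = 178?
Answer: Rational(119900, 3) ≈ 39967.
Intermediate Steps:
Function('h')(A) = Pow(A, 3)
I = Rational(665, 3) (I = Add(-7, Mul(Rational(1, 9), Mul(Pow(7, 3), 6))) = Add(-7, Mul(Rational(1, 9), Mul(343, 6))) = Add(-7, Mul(Rational(1, 9), 2058)) = Add(-7, Rational(686, 3)) = Rational(665, 3) ≈ 221.67)
Mul(Add(I, w), 100) = Mul(Add(Rational(665, 3), 178), 100) = Mul(Rational(1199, 3), 100) = Rational(119900, 3)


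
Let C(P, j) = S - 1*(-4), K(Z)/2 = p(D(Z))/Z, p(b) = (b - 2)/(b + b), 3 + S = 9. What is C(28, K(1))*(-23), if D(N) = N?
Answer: -230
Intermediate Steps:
S = 6 (S = -3 + 9 = 6)
p(b) = (-2 + b)/(2*b) (p(b) = (-2 + b)/((2*b)) = (-2 + b)*(1/(2*b)) = (-2 + b)/(2*b))
K(Z) = (-2 + Z)/Z² (K(Z) = 2*(((-2 + Z)/(2*Z))/Z) = 2*((-2 + Z)/(2*Z²)) = (-2 + Z)/Z²)
C(P, j) = 10 (C(P, j) = 6 - 1*(-4) = 6 + 4 = 10)
C(28, K(1))*(-23) = 10*(-23) = -230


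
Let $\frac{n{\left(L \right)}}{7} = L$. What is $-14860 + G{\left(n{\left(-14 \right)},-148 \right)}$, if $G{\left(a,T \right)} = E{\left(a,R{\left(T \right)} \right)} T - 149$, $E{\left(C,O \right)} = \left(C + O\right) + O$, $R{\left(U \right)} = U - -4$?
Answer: $42119$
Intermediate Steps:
$n{\left(L \right)} = 7 L$
$R{\left(U \right)} = 4 + U$ ($R{\left(U \right)} = U + 4 = 4 + U$)
$E{\left(C,O \right)} = C + 2 O$
$G{\left(a,T \right)} = -149 + T \left(8 + a + 2 T\right)$ ($G{\left(a,T \right)} = \left(a + 2 \left(4 + T\right)\right) T - 149 = \left(a + \left(8 + 2 T\right)\right) T - 149 = \left(8 + a + 2 T\right) T - 149 = T \left(8 + a + 2 T\right) - 149 = -149 + T \left(8 + a + 2 T\right)$)
$-14860 + G{\left(n{\left(-14 \right)},-148 \right)} = -14860 - \left(149 + 148 \left(8 + 7 \left(-14\right) + 2 \left(-148\right)\right)\right) = -14860 - \left(149 + 148 \left(8 - 98 - 296\right)\right) = -14860 - -56979 = -14860 + \left(-149 + 57128\right) = -14860 + 56979 = 42119$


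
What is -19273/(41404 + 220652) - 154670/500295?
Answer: -1114986379/2913451256 ≈ -0.38270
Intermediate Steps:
-19273/(41404 + 220652) - 154670/500295 = -19273/262056 - 154670*1/500295 = -19273*1/262056 - 30934/100059 = -19273/262056 - 30934/100059 = -1114986379/2913451256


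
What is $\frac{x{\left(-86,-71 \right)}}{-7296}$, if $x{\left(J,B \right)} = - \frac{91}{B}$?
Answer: $- \frac{91}{518016} \approx -0.00017567$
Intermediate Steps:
$\frac{x{\left(-86,-71 \right)}}{-7296} = \frac{\left(-91\right) \frac{1}{-71}}{-7296} = \left(-91\right) \left(- \frac{1}{71}\right) \left(- \frac{1}{7296}\right) = \frac{91}{71} \left(- \frac{1}{7296}\right) = - \frac{91}{518016}$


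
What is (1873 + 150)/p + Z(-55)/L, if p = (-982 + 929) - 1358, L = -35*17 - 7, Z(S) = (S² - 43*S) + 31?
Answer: -521581/49966 ≈ -10.439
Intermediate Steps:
Z(S) = 31 + S² - 43*S
L = -602 (L = -595 - 7 = -602)
p = -1411 (p = -53 - 1358 = -1411)
(1873 + 150)/p + Z(-55)/L = (1873 + 150)/(-1411) + (31 + (-55)² - 43*(-55))/(-602) = 2023*(-1/1411) + (31 + 3025 + 2365)*(-1/602) = -119/83 + 5421*(-1/602) = -119/83 - 5421/602 = -521581/49966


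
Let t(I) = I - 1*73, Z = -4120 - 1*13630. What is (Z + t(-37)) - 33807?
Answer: -51667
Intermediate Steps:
Z = -17750 (Z = -4120 - 13630 = -17750)
t(I) = -73 + I (t(I) = I - 73 = -73 + I)
(Z + t(-37)) - 33807 = (-17750 + (-73 - 37)) - 33807 = (-17750 - 110) - 33807 = -17860 - 33807 = -51667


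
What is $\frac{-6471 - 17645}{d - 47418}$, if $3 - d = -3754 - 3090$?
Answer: $\frac{24116}{40571} \approx 0.59441$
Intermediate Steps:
$d = 6847$ ($d = 3 - \left(-3754 - 3090\right) = 3 - -6844 = 3 + 6844 = 6847$)
$\frac{-6471 - 17645}{d - 47418} = \frac{-6471 - 17645}{6847 - 47418} = - \frac{24116}{-40571} = \left(-24116\right) \left(- \frac{1}{40571}\right) = \frac{24116}{40571}$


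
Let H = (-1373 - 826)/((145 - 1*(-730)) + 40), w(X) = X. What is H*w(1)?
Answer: -733/305 ≈ -2.4033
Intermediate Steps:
H = -733/305 (H = -2199/((145 + 730) + 40) = -2199/(875 + 40) = -2199/915 = -2199*1/915 = -733/305 ≈ -2.4033)
H*w(1) = -733/305*1 = -733/305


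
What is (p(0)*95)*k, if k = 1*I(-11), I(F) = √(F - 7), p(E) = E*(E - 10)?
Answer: 0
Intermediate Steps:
p(E) = E*(-10 + E)
I(F) = √(-7 + F)
k = 3*I*√2 (k = 1*√(-7 - 11) = 1*√(-18) = 1*(3*I*√2) = 3*I*√2 ≈ 4.2426*I)
(p(0)*95)*k = ((0*(-10 + 0))*95)*(3*I*√2) = ((0*(-10))*95)*(3*I*√2) = (0*95)*(3*I*√2) = 0*(3*I*√2) = 0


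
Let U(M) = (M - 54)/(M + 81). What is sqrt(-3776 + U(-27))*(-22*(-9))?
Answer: 99*I*sqrt(15110) ≈ 12169.0*I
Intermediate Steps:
U(M) = (-54 + M)/(81 + M)
sqrt(-3776 + U(-27))*(-22*(-9)) = sqrt(-3776 + (-54 - 27)/(81 - 27))*(-22*(-9)) = sqrt(-3776 - 81/54)*198 = sqrt(-3776 + (1/54)*(-81))*198 = sqrt(-3776 - 3/2)*198 = sqrt(-7555/2)*198 = (I*sqrt(15110)/2)*198 = 99*I*sqrt(15110)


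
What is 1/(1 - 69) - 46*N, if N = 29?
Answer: -90713/68 ≈ -1334.0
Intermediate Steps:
1/(1 - 69) - 46*N = 1/(1 - 69) - 46*29 = 1/(-68) - 1334 = -1/68 - 1334 = -90713/68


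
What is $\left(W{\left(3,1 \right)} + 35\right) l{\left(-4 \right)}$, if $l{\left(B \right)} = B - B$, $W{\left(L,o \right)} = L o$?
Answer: $0$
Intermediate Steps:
$l{\left(B \right)} = 0$
$\left(W{\left(3,1 \right)} + 35\right) l{\left(-4 \right)} = \left(3 \cdot 1 + 35\right) 0 = \left(3 + 35\right) 0 = 38 \cdot 0 = 0$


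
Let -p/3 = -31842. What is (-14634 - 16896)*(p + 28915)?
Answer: -3923624730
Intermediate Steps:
p = 95526 (p = -3*(-31842) = 95526)
(-14634 - 16896)*(p + 28915) = (-14634 - 16896)*(95526 + 28915) = -31530*124441 = -3923624730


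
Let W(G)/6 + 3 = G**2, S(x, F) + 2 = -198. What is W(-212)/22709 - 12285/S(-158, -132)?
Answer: 66581853/908360 ≈ 73.299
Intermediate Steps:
S(x, F) = -200 (S(x, F) = -2 - 198 = -200)
W(G) = -18 + 6*G**2
W(-212)/22709 - 12285/S(-158, -132) = (-18 + 6*(-212)**2)/22709 - 12285/(-200) = (-18 + 6*44944)*(1/22709) - 12285*(-1/200) = (-18 + 269664)*(1/22709) + 2457/40 = 269646*(1/22709) + 2457/40 = 269646/22709 + 2457/40 = 66581853/908360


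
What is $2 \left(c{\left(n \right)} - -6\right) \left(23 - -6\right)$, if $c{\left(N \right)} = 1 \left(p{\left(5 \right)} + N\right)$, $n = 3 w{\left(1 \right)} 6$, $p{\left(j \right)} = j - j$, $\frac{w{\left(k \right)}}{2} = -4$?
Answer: $-8004$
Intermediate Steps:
$w{\left(k \right)} = -8$ ($w{\left(k \right)} = 2 \left(-4\right) = -8$)
$p{\left(j \right)} = 0$
$n = -144$ ($n = 3 \left(-8\right) 6 = \left(-24\right) 6 = -144$)
$c{\left(N \right)} = N$ ($c{\left(N \right)} = 1 \left(0 + N\right) = 1 N = N$)
$2 \left(c{\left(n \right)} - -6\right) \left(23 - -6\right) = 2 \left(-144 - -6\right) \left(23 - -6\right) = 2 \left(-144 + 6\right) \left(23 + 6\right) = 2 \left(-138\right) 29 = \left(-276\right) 29 = -8004$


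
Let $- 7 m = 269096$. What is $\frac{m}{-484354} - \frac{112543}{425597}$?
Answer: $- \frac{133524057621}{721488632683} \approx -0.18507$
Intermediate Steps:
$m = - \frac{269096}{7}$ ($m = \left(- \frac{1}{7}\right) 269096 = - \frac{269096}{7} \approx -38442.0$)
$\frac{m}{-484354} - \frac{112543}{425597} = - \frac{269096}{7 \left(-484354\right)} - \frac{112543}{425597} = \left(- \frac{269096}{7}\right) \left(- \frac{1}{484354}\right) - \frac{112543}{425597} = \frac{134548}{1695239} - \frac{112543}{425597} = - \frac{133524057621}{721488632683}$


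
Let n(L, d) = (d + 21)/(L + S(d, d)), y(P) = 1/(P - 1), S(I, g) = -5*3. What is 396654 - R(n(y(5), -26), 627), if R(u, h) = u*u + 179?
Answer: 1380129075/3481 ≈ 3.9648e+5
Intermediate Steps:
S(I, g) = -15
y(P) = 1/(-1 + P)
n(L, d) = (21 + d)/(-15 + L) (n(L, d) = (d + 21)/(L - 15) = (21 + d)/(-15 + L))
R(u, h) = 179 + u² (R(u, h) = u² + 179 = 179 + u²)
396654 - R(n(y(5), -26), 627) = 396654 - (179 + ((21 - 26)/(-15 + 1/(-1 + 5)))²) = 396654 - (179 + (-5/(-15 + 1/4))²) = 396654 - (179 + (-5/(-15 + ¼))²) = 396654 - (179 + (-5/(-59/4))²) = 396654 - (179 + (-4/59*(-5))²) = 396654 - (179 + (20/59)²) = 396654 - (179 + 400/3481) = 396654 - 1*623499/3481 = 396654 - 623499/3481 = 1380129075/3481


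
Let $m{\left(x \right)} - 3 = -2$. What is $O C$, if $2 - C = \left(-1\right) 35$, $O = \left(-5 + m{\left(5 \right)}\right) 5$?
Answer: $-740$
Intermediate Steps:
$m{\left(x \right)} = 1$ ($m{\left(x \right)} = 3 - 2 = 1$)
$O = -20$ ($O = \left(-5 + 1\right) 5 = \left(-4\right) 5 = -20$)
$C = 37$ ($C = 2 - \left(-1\right) 35 = 2 - -35 = 2 + 35 = 37$)
$O C = \left(-20\right) 37 = -740$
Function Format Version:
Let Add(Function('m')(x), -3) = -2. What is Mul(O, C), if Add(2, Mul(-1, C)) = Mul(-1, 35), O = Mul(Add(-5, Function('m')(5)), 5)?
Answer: -740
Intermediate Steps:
Function('m')(x) = 1 (Function('m')(x) = Add(3, -2) = 1)
O = -20 (O = Mul(Add(-5, 1), 5) = Mul(-4, 5) = -20)
C = 37 (C = Add(2, Mul(-1, Mul(-1, 35))) = Add(2, Mul(-1, -35)) = Add(2, 35) = 37)
Mul(O, C) = Mul(-20, 37) = -740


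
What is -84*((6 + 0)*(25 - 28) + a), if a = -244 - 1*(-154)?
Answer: 9072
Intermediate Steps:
a = -90 (a = -244 + 154 = -90)
-84*((6 + 0)*(25 - 28) + a) = -84*((6 + 0)*(25 - 28) - 90) = -84*(6*(-3) - 90) = -84*(-18 - 90) = -84*(-108) = 9072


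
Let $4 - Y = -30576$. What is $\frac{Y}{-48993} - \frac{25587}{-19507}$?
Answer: $\frac{657059831}{955706451} \approx 0.68751$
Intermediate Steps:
$Y = 30580$ ($Y = 4 - -30576 = 4 + 30576 = 30580$)
$\frac{Y}{-48993} - \frac{25587}{-19507} = \frac{30580}{-48993} - \frac{25587}{-19507} = 30580 \left(- \frac{1}{48993}\right) - - \frac{25587}{19507} = - \frac{30580}{48993} + \frac{25587}{19507} = \frac{657059831}{955706451}$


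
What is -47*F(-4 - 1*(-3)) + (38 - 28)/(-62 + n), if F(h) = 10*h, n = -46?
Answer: 25375/54 ≈ 469.91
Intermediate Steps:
-47*F(-4 - 1*(-3)) + (38 - 28)/(-62 + n) = -470*(-4 - 1*(-3)) + (38 - 28)/(-62 - 46) = -470*(-4 + 3) + 10/(-108) = -470*(-1) + 10*(-1/108) = -47*(-10) - 5/54 = 470 - 5/54 = 25375/54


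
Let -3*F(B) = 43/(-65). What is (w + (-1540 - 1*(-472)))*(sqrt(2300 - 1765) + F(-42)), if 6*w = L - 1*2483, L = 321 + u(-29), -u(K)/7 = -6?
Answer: -14104/45 - 4264*sqrt(535)/3 ≈ -33189.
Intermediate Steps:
u(K) = 42 (u(K) = -7*(-6) = 42)
F(B) = 43/195 (F(B) = -43/(3*(-65)) = -43*(-1)/(3*65) = -1/3*(-43/65) = 43/195)
L = 363 (L = 321 + 42 = 363)
w = -1060/3 (w = (363 - 1*2483)/6 = (363 - 2483)/6 = (1/6)*(-2120) = -1060/3 ≈ -353.33)
(w + (-1540 - 1*(-472)))*(sqrt(2300 - 1765) + F(-42)) = (-1060/3 + (-1540 - 1*(-472)))*(sqrt(2300 - 1765) + 43/195) = (-1060/3 + (-1540 + 472))*(sqrt(535) + 43/195) = (-1060/3 - 1068)*(43/195 + sqrt(535)) = -4264*(43/195 + sqrt(535))/3 = -14104/45 - 4264*sqrt(535)/3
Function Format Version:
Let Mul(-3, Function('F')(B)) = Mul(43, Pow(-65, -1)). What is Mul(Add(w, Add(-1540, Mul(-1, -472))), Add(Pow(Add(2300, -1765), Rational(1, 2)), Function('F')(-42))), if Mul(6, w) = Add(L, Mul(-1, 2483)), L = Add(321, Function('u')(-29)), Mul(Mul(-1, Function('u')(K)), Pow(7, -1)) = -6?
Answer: Add(Rational(-14104, 45), Mul(Rational(-4264, 3), Pow(535, Rational(1, 2)))) ≈ -33189.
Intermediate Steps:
Function('u')(K) = 42 (Function('u')(K) = Mul(-7, -6) = 42)
Function('F')(B) = Rational(43, 195) (Function('F')(B) = Mul(Rational(-1, 3), Mul(43, Pow(-65, -1))) = Mul(Rational(-1, 3), Mul(43, Rational(-1, 65))) = Mul(Rational(-1, 3), Rational(-43, 65)) = Rational(43, 195))
L = 363 (L = Add(321, 42) = 363)
w = Rational(-1060, 3) (w = Mul(Rational(1, 6), Add(363, Mul(-1, 2483))) = Mul(Rational(1, 6), Add(363, -2483)) = Mul(Rational(1, 6), -2120) = Rational(-1060, 3) ≈ -353.33)
Mul(Add(w, Add(-1540, Mul(-1, -472))), Add(Pow(Add(2300, -1765), Rational(1, 2)), Function('F')(-42))) = Mul(Add(Rational(-1060, 3), Add(-1540, Mul(-1, -472))), Add(Pow(Add(2300, -1765), Rational(1, 2)), Rational(43, 195))) = Mul(Add(Rational(-1060, 3), Add(-1540, 472)), Add(Pow(535, Rational(1, 2)), Rational(43, 195))) = Mul(Add(Rational(-1060, 3), -1068), Add(Rational(43, 195), Pow(535, Rational(1, 2)))) = Mul(Rational(-4264, 3), Add(Rational(43, 195), Pow(535, Rational(1, 2)))) = Add(Rational(-14104, 45), Mul(Rational(-4264, 3), Pow(535, Rational(1, 2))))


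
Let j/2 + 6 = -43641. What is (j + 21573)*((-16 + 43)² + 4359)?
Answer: -334388448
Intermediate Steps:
j = -87294 (j = -12 + 2*(-43641) = -12 - 87282 = -87294)
(j + 21573)*((-16 + 43)² + 4359) = (-87294 + 21573)*((-16 + 43)² + 4359) = -65721*(27² + 4359) = -65721*(729 + 4359) = -65721*5088 = -334388448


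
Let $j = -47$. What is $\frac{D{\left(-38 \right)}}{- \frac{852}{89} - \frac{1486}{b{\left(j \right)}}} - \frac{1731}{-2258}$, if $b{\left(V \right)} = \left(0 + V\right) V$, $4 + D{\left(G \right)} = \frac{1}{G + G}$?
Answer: $\frac{200196643861}{172836884888} \approx 1.1583$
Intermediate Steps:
$D{\left(G \right)} = -4 + \frac{1}{2 G}$ ($D{\left(G \right)} = -4 + \frac{1}{G + G} = -4 + \frac{1}{2 G}$)
$b{\left(V \right)} = V^{2}$ ($b{\left(V \right)} = V V = V^{2}$)
$\frac{D{\left(-38 \right)}}{- \frac{852}{89} - \frac{1486}{b{\left(j \right)}}} - \frac{1731}{-2258} = \frac{-4 + \frac{1}{2 \left(-38\right)}}{- \frac{852}{89} - \frac{1486}{\left(-47\right)^{2}}} - \frac{1731}{-2258} = \frac{-4 + \frac{1}{2} \left(- \frac{1}{38}\right)}{\left(-852\right) \frac{1}{89} - \frac{1486}{2209}} - - \frac{1731}{2258} = \frac{-4 - \frac{1}{76}}{- \frac{852}{89} - \frac{1486}{2209}} + \frac{1731}{2258} = - \frac{305}{76 \left(- \frac{852}{89} - \frac{1486}{2209}\right)} + \frac{1731}{2258} = - \frac{305}{76 \left(- \frac{2014322}{196601}\right)} + \frac{1731}{2258} = \left(- \frac{305}{76}\right) \left(- \frac{196601}{2014322}\right) + \frac{1731}{2258} = \frac{59963305}{153088472} + \frac{1731}{2258} = \frac{200196643861}{172836884888}$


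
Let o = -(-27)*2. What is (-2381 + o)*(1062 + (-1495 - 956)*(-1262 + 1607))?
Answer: 1965228291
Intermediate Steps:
o = 54 (o = -27*(-2) = 54)
(-2381 + o)*(1062 + (-1495 - 956)*(-1262 + 1607)) = (-2381 + 54)*(1062 + (-1495 - 956)*(-1262 + 1607)) = -2327*(1062 - 2451*345) = -2327*(1062 - 845595) = -2327*(-844533) = 1965228291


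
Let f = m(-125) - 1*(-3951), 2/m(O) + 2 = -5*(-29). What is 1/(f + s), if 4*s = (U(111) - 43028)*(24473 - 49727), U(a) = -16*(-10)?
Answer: 143/38703102869 ≈ 3.6948e-9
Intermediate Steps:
m(O) = 2/143 (m(O) = 2/(-2 - 5*(-29)) = 2/(-2 + 145) = 2/143)
U(a) = 160
f = 564995/143 (f = 2/143 - 1*(-3951) = 2/143 + 3951 = 564995/143 ≈ 3951.0)
s = 270647118 (s = ((160 - 43028)*(24473 - 49727))/4 = (-42868*(-25254))/4 = (¼)*1082588472 = 270647118)
1/(f + s) = 1/(564995/143 + 270647118) = 1/(38703102869/143) = 143/38703102869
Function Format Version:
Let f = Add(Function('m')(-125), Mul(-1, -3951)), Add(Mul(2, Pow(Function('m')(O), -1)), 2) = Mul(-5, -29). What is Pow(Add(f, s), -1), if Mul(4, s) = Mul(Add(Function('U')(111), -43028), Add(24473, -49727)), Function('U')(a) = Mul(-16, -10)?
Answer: Rational(143, 38703102869) ≈ 3.6948e-9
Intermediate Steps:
Function('m')(O) = Rational(2, 143) (Function('m')(O) = Mul(2, Pow(Add(-2, Mul(-5, -29)), -1)) = Mul(2, Pow(Add(-2, 145), -1)) = Mul(2, Pow(143, -1)) = Mul(2, Rational(1, 143)) = Rational(2, 143))
Function('U')(a) = 160
f = Rational(564995, 143) (f = Add(Rational(2, 143), Mul(-1, -3951)) = Add(Rational(2, 143), 3951) = Rational(564995, 143) ≈ 3951.0)
s = 270647118 (s = Mul(Rational(1, 4), Mul(Add(160, -43028), Add(24473, -49727))) = Mul(Rational(1, 4), Mul(-42868, -25254)) = Mul(Rational(1, 4), 1082588472) = 270647118)
Pow(Add(f, s), -1) = Pow(Add(Rational(564995, 143), 270647118), -1) = Pow(Rational(38703102869, 143), -1) = Rational(143, 38703102869)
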